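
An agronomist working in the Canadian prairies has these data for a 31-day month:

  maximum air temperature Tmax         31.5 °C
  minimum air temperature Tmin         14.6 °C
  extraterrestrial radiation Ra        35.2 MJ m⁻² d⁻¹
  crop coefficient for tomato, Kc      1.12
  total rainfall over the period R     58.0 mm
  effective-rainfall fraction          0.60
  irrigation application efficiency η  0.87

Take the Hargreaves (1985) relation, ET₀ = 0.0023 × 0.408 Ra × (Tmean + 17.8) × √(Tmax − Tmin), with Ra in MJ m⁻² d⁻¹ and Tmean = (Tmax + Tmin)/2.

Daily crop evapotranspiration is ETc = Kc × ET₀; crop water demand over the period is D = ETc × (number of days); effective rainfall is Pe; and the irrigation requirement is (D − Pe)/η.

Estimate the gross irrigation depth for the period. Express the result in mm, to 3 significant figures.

181 mm

Tmean = (31.5 + 14.6)/2 = 23.05 °C
0.408 Ra = 0.408 × 35.2 = 14.3616 mm/d equivalent
ET₀ = 0.0023 × 14.3616 × (23.05 + 17.8) × √16.9 = 0.0023 × 14.3616 × 40.85 × 4.1110 = 5.5472 mm/d
ETc = Kc × ET₀ = 1.12 × 5.5472 = 6.2129 mm/d
Crop demand D = ETc × 31 d = 6.2129 × 31 = 192.600 mm
Pe = 0.60 × 58.0 = 34.800 mm
D − Pe = 192.600 − 34.800 = 157.800 mm
Gross irrigation = 157.800 / 0.87 = 181.379 mm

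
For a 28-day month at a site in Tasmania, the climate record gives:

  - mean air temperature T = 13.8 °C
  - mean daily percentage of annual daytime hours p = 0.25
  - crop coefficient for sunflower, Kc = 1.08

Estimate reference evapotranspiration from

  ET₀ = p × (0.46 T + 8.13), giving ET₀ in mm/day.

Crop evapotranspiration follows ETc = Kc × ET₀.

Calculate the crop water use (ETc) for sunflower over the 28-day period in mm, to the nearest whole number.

109 mm

ET₀ = 0.25 × (0.46 × 13.8 + 8.13) = 0.25 × 14.478 = 3.6195 mm/d
ETc = Kc × ET₀ = 1.08 × 3.6195 = 3.9091 mm/d
Over 28 days: 3.9091 × 28 = 109.455 mm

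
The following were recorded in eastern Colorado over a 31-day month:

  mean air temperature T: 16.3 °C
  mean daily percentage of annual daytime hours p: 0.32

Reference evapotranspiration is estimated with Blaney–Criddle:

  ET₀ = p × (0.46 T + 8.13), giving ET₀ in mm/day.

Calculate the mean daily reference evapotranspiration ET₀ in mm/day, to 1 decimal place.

ET₀ = 0.32 × (0.46 × 16.3 + 8.13) = 0.32 × 15.628 = 5.0010 mm/d

5.0 mm/day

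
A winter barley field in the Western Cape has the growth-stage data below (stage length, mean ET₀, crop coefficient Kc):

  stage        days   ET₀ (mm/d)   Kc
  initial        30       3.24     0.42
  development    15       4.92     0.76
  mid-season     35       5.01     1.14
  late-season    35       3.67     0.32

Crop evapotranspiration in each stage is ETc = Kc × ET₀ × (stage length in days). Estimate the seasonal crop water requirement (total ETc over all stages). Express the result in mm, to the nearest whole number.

initial: 0.42 × 3.24 × 30 = 40.82 mm
development: 0.76 × 4.92 × 15 = 56.09 mm
mid-season: 1.14 × 5.01 × 35 = 199.90 mm
late-season: 0.32 × 3.67 × 35 = 41.10 mm
Seasonal total = 337.91 mm

338 mm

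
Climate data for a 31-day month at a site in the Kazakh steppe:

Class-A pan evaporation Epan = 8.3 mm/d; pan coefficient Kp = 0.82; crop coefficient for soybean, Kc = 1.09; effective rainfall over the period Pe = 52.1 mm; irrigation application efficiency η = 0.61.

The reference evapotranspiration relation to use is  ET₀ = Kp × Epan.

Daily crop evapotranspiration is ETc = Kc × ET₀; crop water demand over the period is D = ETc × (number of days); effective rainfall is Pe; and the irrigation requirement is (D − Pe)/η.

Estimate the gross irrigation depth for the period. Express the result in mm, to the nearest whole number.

292 mm

ET₀ = 0.82 × 8.3 = 6.8060 mm/d
ETc = Kc × ET₀ = 1.09 × 6.8060 = 7.4185 mm/d
Crop demand D = ETc × 31 d = 7.4185 × 31 = 229.974 mm
D − Pe = 229.974 − 52.1 = 177.874 mm
Gross irrigation = 177.874 / 0.61 = 291.597 mm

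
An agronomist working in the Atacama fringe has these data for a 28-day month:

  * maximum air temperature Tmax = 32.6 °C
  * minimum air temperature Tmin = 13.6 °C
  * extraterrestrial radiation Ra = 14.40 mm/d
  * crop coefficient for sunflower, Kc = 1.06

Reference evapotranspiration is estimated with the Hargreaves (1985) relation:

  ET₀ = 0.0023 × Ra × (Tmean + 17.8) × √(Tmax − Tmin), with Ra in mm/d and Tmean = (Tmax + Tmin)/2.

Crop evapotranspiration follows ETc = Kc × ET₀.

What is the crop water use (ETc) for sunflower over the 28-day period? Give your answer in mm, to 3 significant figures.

175 mm

Tmean = (32.6 + 13.6)/2 = 23.10 °C
ET₀ = 0.0023 × 14.40 × (23.10 + 17.8) × √19.0 = 0.0023 × 14.40 × 40.90 × 4.3589 = 5.9046 mm/d
ETc = Kc × ET₀ = 1.06 × 5.9046 = 6.2589 mm/d
Over 28 days: 6.2589 × 28 = 175.249 mm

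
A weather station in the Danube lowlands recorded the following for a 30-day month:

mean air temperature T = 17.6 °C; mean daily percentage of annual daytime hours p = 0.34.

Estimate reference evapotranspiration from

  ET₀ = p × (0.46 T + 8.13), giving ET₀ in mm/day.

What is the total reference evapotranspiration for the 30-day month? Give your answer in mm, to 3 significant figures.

ET₀ = 0.34 × (0.46 × 17.6 + 8.13) = 0.34 × 16.226 = 5.5168 mm/d
Monthly total = 5.5168 × 30 = 165.504 mm

166 mm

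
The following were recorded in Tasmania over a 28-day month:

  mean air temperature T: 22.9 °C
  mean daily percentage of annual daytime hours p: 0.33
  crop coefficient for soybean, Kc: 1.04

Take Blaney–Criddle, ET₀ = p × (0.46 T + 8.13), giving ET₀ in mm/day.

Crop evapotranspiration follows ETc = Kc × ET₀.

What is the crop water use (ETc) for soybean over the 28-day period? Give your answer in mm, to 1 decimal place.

ET₀ = 0.33 × (0.46 × 22.9 + 8.13) = 0.33 × 18.664 = 6.1591 mm/d
ETc = Kc × ET₀ = 1.04 × 6.1591 = 6.4055 mm/d
Over 28 days: 6.4055 × 28 = 179.354 mm

179.4 mm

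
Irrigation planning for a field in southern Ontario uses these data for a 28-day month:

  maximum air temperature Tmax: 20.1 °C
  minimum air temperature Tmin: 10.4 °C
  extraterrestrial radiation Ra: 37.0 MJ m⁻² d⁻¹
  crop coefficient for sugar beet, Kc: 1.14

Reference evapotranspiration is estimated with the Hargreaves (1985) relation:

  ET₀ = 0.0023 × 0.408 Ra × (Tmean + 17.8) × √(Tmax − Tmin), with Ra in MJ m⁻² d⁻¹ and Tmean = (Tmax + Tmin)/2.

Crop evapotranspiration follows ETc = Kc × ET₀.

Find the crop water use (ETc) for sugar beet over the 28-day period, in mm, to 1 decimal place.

114.1 mm

Tmean = (20.1 + 10.4)/2 = 15.25 °C
0.408 Ra = 0.408 × 37.0 = 15.0960 mm/d equivalent
ET₀ = 0.0023 × 15.0960 × (15.25 + 17.8) × √9.7 = 0.0023 × 15.0960 × 33.05 × 3.1145 = 3.5740 mm/d
ETc = Kc × ET₀ = 1.14 × 3.5740 = 4.0744 mm/d
Over 28 days: 4.0744 × 28 = 114.083 mm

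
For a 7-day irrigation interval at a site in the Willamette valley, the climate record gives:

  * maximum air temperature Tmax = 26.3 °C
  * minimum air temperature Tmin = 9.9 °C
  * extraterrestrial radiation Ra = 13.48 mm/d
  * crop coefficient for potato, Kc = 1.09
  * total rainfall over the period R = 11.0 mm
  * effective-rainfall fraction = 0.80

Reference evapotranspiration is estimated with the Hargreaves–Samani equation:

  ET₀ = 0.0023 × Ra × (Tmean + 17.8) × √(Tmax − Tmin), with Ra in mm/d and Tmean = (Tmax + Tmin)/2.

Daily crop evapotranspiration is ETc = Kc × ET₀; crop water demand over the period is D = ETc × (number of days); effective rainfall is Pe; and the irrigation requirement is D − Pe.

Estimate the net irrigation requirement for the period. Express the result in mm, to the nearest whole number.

26 mm

Tmean = (26.3 + 9.9)/2 = 18.10 °C
ET₀ = 0.0023 × 13.48 × (18.10 + 17.8) × √16.4 = 0.0023 × 13.48 × 35.90 × 4.0497 = 4.5075 mm/d
ETc = Kc × ET₀ = 1.09 × 4.5075 = 4.9132 mm/d
Crop demand D = ETc × 7 d = 4.9132 × 7 = 34.392 mm
Pe = 0.80 × 11.0 = 8.800 mm
D − Pe = 34.392 − 8.800 = 25.592 mm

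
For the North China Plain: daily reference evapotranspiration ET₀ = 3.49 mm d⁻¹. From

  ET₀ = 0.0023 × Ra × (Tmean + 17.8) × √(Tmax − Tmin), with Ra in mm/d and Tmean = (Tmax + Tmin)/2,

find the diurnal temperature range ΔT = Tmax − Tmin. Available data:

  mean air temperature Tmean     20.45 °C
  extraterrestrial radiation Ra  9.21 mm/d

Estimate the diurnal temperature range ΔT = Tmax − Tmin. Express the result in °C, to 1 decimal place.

√ΔT = ET₀ / [0.0023 × Ra × (Tmean+17.8)] = 3.49 / (0.0023 × 9.21 × 38.25) = 4.3073
ΔT = 4.3073² = 18.553 °C

18.6 °C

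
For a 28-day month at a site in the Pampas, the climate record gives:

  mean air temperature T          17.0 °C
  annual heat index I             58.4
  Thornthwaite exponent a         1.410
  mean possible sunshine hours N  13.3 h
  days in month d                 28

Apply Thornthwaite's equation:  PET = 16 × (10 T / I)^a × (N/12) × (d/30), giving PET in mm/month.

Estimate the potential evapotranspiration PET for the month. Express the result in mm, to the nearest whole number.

10T/I = 10 × 17.0 / 58.4 = 2.9110
(10T/I)^a = 2.9110^1.410 = 4.5113
Uncorrected PET = 16 × 4.5113 = 72.181 mm
Correction = (N/12)(d/30) = (13.3/12)(28/30) = 1.0344
PET = 72.181 × 1.0344 = 74.664 mm/month

75 mm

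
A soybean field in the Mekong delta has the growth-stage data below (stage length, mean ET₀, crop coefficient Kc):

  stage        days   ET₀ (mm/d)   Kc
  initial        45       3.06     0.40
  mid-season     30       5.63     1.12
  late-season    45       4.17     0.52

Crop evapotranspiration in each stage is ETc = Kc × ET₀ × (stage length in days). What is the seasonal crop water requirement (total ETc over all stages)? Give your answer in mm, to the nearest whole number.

342 mm

initial: 0.40 × 3.06 × 45 = 55.08 mm
mid-season: 1.12 × 5.63 × 30 = 189.17 mm
late-season: 0.52 × 4.17 × 45 = 97.58 mm
Seasonal total = 341.83 mm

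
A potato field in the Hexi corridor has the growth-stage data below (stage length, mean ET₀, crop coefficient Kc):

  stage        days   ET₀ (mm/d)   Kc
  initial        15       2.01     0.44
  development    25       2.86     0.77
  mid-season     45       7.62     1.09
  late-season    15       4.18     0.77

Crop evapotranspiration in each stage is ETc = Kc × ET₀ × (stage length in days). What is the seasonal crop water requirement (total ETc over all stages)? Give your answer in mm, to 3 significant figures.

490 mm

initial: 0.44 × 2.01 × 15 = 13.27 mm
development: 0.77 × 2.86 × 25 = 55.06 mm
mid-season: 1.09 × 7.62 × 45 = 373.76 mm
late-season: 0.77 × 4.18 × 15 = 48.28 mm
Seasonal total = 490.37 mm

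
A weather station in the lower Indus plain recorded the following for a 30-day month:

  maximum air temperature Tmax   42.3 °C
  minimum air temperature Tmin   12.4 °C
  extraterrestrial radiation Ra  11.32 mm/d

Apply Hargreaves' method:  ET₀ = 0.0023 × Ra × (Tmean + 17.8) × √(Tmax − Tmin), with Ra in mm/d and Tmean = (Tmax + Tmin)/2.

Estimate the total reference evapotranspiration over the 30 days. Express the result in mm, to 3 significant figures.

Tmean = (42.3 + 12.4)/2 = 27.35 °C
ET₀ = 0.0023 × 11.32 × (27.35 + 17.8) × √29.9 = 0.0023 × 11.32 × 45.15 × 5.4681 = 6.4279 mm/d
Over 30 days: 6.4279 × 30 = 192.837 mm

193 mm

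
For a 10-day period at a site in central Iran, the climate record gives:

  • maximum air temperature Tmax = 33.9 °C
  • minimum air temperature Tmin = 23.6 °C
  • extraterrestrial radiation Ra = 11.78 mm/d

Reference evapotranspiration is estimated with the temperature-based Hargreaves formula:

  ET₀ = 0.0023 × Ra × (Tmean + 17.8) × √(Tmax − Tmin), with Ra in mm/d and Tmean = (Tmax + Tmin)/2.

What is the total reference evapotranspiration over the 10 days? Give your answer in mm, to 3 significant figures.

Tmean = (33.9 + 23.6)/2 = 28.75 °C
ET₀ = 0.0023 × 11.78 × (28.75 + 17.8) × √10.3 = 0.0023 × 11.78 × 46.55 × 3.2094 = 4.0478 mm/d
Over 10 days: 4.0478 × 10 = 40.478 mm

40.5 mm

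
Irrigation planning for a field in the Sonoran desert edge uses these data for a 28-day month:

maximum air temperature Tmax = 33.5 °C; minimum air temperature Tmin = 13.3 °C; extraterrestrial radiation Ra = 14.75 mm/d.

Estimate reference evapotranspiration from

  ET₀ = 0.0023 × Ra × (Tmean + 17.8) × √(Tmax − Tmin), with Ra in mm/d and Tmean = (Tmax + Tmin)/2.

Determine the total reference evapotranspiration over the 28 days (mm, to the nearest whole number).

Tmean = (33.5 + 13.3)/2 = 23.40 °C
ET₀ = 0.0023 × 14.75 × (23.40 + 17.8) × √20.2 = 0.0023 × 14.75 × 41.20 × 4.4944 = 6.2819 mm/d
Over 28 days: 6.2819 × 28 = 175.893 mm

176 mm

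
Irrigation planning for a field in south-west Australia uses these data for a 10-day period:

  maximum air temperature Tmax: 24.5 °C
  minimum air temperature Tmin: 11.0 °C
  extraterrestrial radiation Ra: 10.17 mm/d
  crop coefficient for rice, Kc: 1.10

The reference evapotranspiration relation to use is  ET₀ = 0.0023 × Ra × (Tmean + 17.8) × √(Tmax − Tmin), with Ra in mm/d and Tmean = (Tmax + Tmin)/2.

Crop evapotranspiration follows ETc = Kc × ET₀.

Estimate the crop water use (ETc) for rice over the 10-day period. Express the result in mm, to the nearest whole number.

Tmean = (24.5 + 11.0)/2 = 17.75 °C
ET₀ = 0.0023 × 10.17 × (17.75 + 17.8) × √13.5 = 0.0023 × 10.17 × 35.55 × 3.6742 = 3.0553 mm/d
ETc = Kc × ET₀ = 1.10 × 3.0553 = 3.3608 mm/d
Over 10 days: 3.3608 × 10 = 33.608 mm

34 mm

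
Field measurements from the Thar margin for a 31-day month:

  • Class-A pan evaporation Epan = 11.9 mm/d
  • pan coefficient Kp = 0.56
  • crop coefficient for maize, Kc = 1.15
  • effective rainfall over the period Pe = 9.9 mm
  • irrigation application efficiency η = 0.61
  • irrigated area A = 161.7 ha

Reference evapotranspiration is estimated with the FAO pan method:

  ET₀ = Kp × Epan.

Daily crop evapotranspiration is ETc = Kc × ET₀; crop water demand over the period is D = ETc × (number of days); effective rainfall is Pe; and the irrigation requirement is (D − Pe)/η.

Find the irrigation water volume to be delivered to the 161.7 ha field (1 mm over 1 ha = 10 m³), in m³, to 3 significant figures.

ET₀ = 0.56 × 11.9 = 6.6640 mm/d
ETc = Kc × ET₀ = 1.15 × 6.6640 = 7.6636 mm/d
Crop demand D = ETc × 31 d = 7.6636 × 31 = 237.572 mm
D − Pe = 237.572 − 9.9 = 227.672 mm
Gross irrigation = 227.672 / 0.61 = 373.233 mm
Volume = 373.233 mm × 161.7 ha × 10 = 603517.8 m³

604000 m³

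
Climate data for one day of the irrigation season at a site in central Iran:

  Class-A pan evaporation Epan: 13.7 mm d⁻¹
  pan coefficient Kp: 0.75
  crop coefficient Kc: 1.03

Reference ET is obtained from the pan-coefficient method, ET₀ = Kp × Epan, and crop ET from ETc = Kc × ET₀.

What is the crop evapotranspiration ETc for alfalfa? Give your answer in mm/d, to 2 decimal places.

ET₀ = 0.75 × 13.7 = 10.2750 mm/d
ETc = Kc × ET₀ = 1.03 × 10.2750 = 10.5833 mm/d

10.58 mm/d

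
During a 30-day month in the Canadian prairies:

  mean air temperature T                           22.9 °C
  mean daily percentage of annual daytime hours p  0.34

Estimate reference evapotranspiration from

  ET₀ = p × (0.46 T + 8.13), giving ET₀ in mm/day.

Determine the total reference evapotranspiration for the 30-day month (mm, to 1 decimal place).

ET₀ = 0.34 × (0.46 × 22.9 + 8.13) = 0.34 × 18.664 = 6.3458 mm/d
Monthly total = 6.3458 × 30 = 190.374 mm

190.4 mm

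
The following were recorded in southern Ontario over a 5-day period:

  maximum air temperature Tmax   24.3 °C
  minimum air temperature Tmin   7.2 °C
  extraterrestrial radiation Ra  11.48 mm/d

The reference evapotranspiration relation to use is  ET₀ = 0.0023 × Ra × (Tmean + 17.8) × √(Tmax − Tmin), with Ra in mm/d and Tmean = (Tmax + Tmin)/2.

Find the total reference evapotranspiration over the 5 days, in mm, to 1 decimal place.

Tmean = (24.3 + 7.2)/2 = 15.75 °C
ET₀ = 0.0023 × 11.48 × (15.75 + 17.8) × √17.1 = 0.0023 × 11.48 × 33.55 × 4.1352 = 3.6632 mm/d
Over 5 days: 3.6632 × 5 = 18.316 mm

18.3 mm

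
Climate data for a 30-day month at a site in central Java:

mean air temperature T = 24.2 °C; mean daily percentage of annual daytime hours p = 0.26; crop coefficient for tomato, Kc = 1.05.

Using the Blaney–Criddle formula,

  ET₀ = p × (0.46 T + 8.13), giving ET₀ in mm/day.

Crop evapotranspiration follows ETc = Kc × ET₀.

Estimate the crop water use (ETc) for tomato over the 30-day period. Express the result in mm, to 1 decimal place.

157.8 mm

ET₀ = 0.26 × (0.46 × 24.2 + 8.13) = 0.26 × 19.262 = 5.0081 mm/d
ETc = Kc × ET₀ = 1.05 × 5.0081 = 5.2585 mm/d
Over 30 days: 5.2585 × 30 = 157.755 mm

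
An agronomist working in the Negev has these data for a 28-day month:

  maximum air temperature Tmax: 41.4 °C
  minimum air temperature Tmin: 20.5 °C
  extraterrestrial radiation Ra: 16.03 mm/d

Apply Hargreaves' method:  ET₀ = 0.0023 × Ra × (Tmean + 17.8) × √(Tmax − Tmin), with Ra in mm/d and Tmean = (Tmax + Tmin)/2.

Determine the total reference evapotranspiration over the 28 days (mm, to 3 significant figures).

230 mm

Tmean = (41.4 + 20.5)/2 = 30.95 °C
ET₀ = 0.0023 × 16.03 × (30.95 + 17.8) × √20.9 = 0.0023 × 16.03 × 48.75 × 4.5717 = 8.2170 mm/d
Over 28 days: 8.2170 × 28 = 230.076 mm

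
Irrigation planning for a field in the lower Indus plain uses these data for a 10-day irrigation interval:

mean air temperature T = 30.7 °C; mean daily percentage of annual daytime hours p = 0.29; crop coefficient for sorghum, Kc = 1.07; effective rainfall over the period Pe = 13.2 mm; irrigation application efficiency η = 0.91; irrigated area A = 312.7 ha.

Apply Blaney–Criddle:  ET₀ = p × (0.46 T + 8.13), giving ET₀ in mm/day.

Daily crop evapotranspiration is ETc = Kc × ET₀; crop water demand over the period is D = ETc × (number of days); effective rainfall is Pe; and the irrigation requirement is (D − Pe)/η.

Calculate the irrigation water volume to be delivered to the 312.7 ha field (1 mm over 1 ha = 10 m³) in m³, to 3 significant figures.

ET₀ = 0.29 × (0.46 × 30.7 + 8.13) = 0.29 × 22.252 = 6.4531 mm/d
ETc = Kc × ET₀ = 1.07 × 6.4531 = 6.9048 mm/d
Crop demand D = ETc × 10 d = 6.9048 × 10 = 69.048 mm
D − Pe = 69.048 − 13.2 = 55.848 mm
Gross irrigation = 55.848 / 0.91 = 61.371 mm
Volume = 61.371 mm × 312.7 ha × 10 = 191907.1 m³

192000 m³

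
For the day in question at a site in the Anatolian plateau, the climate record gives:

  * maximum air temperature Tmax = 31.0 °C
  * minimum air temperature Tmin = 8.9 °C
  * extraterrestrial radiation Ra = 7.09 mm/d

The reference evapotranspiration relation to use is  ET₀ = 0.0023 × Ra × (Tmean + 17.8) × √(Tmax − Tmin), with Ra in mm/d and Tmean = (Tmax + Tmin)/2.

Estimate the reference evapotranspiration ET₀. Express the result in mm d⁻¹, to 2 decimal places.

2.89 mm d⁻¹

Tmean = (31.0 + 8.9)/2 = 19.95 °C
ET₀ = 0.0023 × 7.09 × (19.95 + 17.8) × √22.1 = 0.0023 × 7.09 × 37.75 × 4.7011 = 2.8939 mm/d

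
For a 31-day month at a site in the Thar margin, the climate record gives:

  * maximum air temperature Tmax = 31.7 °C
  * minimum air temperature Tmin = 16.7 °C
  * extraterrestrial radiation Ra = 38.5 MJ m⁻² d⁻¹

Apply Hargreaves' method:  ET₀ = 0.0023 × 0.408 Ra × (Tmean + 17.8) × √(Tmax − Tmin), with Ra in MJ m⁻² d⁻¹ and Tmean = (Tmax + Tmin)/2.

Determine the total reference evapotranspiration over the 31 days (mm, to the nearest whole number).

182 mm

Tmean = (31.7 + 16.7)/2 = 24.20 °C
0.408 Ra = 0.408 × 38.5 = 15.7080 mm/d equivalent
ET₀ = 0.0023 × 15.7080 × (24.20 + 17.8) × √15.0 = 0.0023 × 15.7080 × 42.00 × 3.8730 = 5.8769 mm/d
Over 31 days: 5.8769 × 31 = 182.184 mm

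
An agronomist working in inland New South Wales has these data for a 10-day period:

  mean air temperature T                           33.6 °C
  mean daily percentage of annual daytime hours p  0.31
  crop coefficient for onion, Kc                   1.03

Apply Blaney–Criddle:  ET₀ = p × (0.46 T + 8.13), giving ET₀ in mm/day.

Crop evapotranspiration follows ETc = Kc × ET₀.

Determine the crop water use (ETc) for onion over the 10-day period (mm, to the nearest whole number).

ET₀ = 0.31 × (0.46 × 33.6 + 8.13) = 0.31 × 23.586 = 7.3117 mm/d
ETc = Kc × ET₀ = 1.03 × 7.3117 = 7.5311 mm/d
Over 10 days: 7.5311 × 10 = 75.311 mm

75 mm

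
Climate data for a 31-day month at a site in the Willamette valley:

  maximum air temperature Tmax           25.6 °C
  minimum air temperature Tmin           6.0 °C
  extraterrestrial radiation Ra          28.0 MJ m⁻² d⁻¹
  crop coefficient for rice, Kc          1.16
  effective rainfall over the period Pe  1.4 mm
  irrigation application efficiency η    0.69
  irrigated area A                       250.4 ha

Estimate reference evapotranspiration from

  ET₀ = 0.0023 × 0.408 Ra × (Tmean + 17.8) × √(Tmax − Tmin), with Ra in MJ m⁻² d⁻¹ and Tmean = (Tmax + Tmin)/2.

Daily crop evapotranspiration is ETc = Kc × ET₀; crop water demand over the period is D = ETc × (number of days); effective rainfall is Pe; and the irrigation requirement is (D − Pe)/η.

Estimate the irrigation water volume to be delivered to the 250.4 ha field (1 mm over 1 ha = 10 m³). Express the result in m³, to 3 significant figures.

505000 m³

Tmean = (25.6 + 6.0)/2 = 15.80 °C
0.408 Ra = 0.408 × 28.0 = 11.4240 mm/d equivalent
ET₀ = 0.0023 × 11.4240 × (15.80 + 17.8) × √19.6 = 0.0023 × 11.4240 × 33.60 × 4.4272 = 3.9085 mm/d
ETc = Kc × ET₀ = 1.16 × 3.9085 = 4.5339 mm/d
Crop demand D = ETc × 31 d = 4.5339 × 31 = 140.551 mm
D − Pe = 140.551 − 1.4 = 139.151 mm
Gross irrigation = 139.151 / 0.69 = 201.668 mm
Volume = 201.668 mm × 250.4 ha × 10 = 504976.7 m³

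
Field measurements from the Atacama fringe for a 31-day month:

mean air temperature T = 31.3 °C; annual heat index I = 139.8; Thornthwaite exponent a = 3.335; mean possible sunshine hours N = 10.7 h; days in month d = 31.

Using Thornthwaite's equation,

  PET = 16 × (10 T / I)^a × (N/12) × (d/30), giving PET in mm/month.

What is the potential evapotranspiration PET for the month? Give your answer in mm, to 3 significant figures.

10T/I = 10 × 31.3 / 139.8 = 2.2389
(10T/I)^a = 2.2389^3.335 = 14.7016
Uncorrected PET = 16 × 14.7016 = 235.226 mm
Correction = (N/12)(d/30) = (10.7/12)(31/30) = 0.9214
PET = 235.226 × 0.9214 = 216.737 mm/month

217 mm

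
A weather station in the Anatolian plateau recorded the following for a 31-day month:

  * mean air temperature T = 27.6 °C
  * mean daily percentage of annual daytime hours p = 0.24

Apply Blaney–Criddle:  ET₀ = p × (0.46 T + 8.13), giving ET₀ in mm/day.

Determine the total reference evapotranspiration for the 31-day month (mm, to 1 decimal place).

ET₀ = 0.24 × (0.46 × 27.6 + 8.13) = 0.24 × 20.826 = 4.9982 mm/d
Monthly total = 4.9982 × 31 = 154.944 mm

154.9 mm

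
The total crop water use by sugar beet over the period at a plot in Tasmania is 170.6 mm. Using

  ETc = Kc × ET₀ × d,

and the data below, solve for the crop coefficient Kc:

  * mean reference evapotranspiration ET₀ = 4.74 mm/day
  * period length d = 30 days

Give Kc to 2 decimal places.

1.20

ETc = Kc × ET₀ × d  ⇒  Kc = ETc / (ET₀ × d)
Kc = 170.6 / (4.74 × 30) = 170.6 / 142.20 = 1.1997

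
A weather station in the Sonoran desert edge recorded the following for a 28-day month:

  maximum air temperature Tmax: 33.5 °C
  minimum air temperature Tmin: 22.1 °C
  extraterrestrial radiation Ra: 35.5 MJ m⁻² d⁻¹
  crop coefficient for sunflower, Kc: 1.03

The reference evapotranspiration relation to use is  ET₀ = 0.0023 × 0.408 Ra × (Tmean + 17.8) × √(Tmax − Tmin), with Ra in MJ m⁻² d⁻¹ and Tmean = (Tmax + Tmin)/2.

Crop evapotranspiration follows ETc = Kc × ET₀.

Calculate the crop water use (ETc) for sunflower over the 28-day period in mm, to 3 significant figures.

Tmean = (33.5 + 22.1)/2 = 27.80 °C
0.408 Ra = 0.408 × 35.5 = 14.4840 mm/d equivalent
ET₀ = 0.0023 × 14.4840 × (27.80 + 17.8) × √11.4 = 0.0023 × 14.4840 × 45.60 × 3.3764 = 5.1290 mm/d
ETc = Kc × ET₀ = 1.03 × 5.1290 = 5.2829 mm/d
Over 28 days: 5.2829 × 28 = 147.921 mm

148 mm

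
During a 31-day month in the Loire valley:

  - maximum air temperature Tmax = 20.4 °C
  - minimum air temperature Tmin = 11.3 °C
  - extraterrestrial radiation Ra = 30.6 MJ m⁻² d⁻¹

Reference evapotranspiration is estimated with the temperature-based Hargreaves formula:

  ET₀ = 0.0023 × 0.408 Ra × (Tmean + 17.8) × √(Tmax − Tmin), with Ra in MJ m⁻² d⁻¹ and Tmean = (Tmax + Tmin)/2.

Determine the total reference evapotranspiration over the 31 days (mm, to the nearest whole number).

Tmean = (20.4 + 11.3)/2 = 15.85 °C
0.408 Ra = 0.408 × 30.6 = 12.4848 mm/d equivalent
ET₀ = 0.0023 × 12.4848 × (15.85 + 17.8) × √9.1 = 0.0023 × 12.4848 × 33.65 × 3.0166 = 2.9148 mm/d
Over 31 days: 2.9148 × 31 = 90.359 mm

90 mm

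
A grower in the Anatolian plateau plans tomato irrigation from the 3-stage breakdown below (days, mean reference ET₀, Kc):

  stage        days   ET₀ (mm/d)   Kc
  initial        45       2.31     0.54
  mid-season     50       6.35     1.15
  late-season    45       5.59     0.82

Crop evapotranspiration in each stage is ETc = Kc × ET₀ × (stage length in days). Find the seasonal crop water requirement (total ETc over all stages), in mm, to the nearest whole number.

initial: 0.54 × 2.31 × 45 = 56.13 mm
mid-season: 1.15 × 6.35 × 50 = 365.13 mm
late-season: 0.82 × 5.59 × 45 = 206.27 mm
Seasonal total = 627.53 mm

628 mm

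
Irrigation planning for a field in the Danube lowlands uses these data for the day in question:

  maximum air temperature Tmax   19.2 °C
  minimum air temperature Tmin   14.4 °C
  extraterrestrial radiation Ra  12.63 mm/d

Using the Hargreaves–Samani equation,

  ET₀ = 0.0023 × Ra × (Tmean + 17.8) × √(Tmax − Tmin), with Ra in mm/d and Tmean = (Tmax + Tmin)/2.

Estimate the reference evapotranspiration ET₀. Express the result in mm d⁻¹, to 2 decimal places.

2.20 mm d⁻¹

Tmean = (19.2 + 14.4)/2 = 16.80 °C
ET₀ = 0.0023 × 12.63 × (16.80 + 17.8) × √4.8 = 0.0023 × 12.63 × 34.60 × 2.1909 = 2.2021 mm/d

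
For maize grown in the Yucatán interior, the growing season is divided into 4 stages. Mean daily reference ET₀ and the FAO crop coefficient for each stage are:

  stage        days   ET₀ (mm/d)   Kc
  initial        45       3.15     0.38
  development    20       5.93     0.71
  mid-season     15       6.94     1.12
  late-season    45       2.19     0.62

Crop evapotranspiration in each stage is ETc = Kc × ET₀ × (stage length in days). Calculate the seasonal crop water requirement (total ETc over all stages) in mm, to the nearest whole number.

initial: 0.38 × 3.15 × 45 = 53.87 mm
development: 0.71 × 5.93 × 20 = 84.21 mm
mid-season: 1.12 × 6.94 × 15 = 116.59 mm
late-season: 0.62 × 2.19 × 45 = 61.10 mm
Seasonal total = 315.77 mm

316 mm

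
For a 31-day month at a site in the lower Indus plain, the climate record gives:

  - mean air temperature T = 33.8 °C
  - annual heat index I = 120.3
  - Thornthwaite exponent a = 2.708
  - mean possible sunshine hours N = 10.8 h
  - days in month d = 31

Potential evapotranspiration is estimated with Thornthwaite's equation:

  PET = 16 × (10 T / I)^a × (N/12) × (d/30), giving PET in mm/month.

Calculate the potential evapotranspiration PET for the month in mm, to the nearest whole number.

244 mm

10T/I = 10 × 33.8 / 120.3 = 2.8096
(10T/I)^a = 2.8096^2.708 = 16.4032
Uncorrected PET = 16 × 16.4032 = 262.451 mm
Correction = (N/12)(d/30) = (10.8/12)(31/30) = 0.9300
PET = 262.451 × 0.9300 = 244.079 mm/month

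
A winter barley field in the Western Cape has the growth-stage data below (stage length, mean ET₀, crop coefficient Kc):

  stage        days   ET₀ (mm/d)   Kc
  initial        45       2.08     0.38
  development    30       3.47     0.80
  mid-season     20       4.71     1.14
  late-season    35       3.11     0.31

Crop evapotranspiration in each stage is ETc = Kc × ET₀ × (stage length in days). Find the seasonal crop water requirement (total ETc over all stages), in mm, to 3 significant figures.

260 mm

initial: 0.38 × 2.08 × 45 = 35.57 mm
development: 0.80 × 3.47 × 30 = 83.28 mm
mid-season: 1.14 × 4.71 × 20 = 107.39 mm
late-season: 0.31 × 3.11 × 35 = 33.74 mm
Seasonal total = 259.98 mm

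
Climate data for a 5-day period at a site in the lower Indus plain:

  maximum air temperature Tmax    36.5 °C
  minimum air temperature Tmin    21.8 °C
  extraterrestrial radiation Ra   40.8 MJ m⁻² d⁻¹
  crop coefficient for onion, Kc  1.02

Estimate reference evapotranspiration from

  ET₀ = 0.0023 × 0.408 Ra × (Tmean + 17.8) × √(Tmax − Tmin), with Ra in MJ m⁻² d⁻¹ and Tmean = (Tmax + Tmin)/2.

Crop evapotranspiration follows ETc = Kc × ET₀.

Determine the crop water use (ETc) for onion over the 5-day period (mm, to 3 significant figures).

35.1 mm

Tmean = (36.5 + 21.8)/2 = 29.15 °C
0.408 Ra = 0.408 × 40.8 = 16.6464 mm/d equivalent
ET₀ = 0.0023 × 16.6464 × (29.15 + 17.8) × √14.7 = 0.0023 × 16.6464 × 46.95 × 3.8341 = 6.8920 mm/d
ETc = Kc × ET₀ = 1.02 × 6.8920 = 7.0298 mm/d
Over 5 days: 7.0298 × 5 = 35.149 mm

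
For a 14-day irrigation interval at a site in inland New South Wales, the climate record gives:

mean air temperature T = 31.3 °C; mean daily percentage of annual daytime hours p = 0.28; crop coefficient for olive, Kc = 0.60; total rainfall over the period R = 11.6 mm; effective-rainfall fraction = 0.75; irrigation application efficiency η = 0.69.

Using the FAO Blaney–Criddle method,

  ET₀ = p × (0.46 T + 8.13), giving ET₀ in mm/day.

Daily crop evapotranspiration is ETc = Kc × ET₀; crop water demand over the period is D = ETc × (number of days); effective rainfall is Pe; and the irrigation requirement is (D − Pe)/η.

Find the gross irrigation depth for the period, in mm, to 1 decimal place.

64.2 mm

ET₀ = 0.28 × (0.46 × 31.3 + 8.13) = 0.28 × 22.528 = 6.3078 mm/d
ETc = Kc × ET₀ = 0.60 × 6.3078 = 3.7847 mm/d
Crop demand D = ETc × 14 d = 3.7847 × 14 = 52.986 mm
Pe = 0.75 × 11.6 = 8.700 mm
D − Pe = 52.986 − 8.700 = 44.286 mm
Gross irrigation = 44.286 / 0.69 = 64.183 mm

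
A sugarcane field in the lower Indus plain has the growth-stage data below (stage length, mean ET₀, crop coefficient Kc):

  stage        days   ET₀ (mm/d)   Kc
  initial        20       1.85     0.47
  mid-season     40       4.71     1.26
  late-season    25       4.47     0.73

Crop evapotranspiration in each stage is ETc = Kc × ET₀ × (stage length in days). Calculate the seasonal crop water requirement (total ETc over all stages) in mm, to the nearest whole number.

initial: 0.47 × 1.85 × 20 = 17.39 mm
mid-season: 1.26 × 4.71 × 40 = 237.38 mm
late-season: 0.73 × 4.47 × 25 = 81.58 mm
Seasonal total = 336.35 mm

336 mm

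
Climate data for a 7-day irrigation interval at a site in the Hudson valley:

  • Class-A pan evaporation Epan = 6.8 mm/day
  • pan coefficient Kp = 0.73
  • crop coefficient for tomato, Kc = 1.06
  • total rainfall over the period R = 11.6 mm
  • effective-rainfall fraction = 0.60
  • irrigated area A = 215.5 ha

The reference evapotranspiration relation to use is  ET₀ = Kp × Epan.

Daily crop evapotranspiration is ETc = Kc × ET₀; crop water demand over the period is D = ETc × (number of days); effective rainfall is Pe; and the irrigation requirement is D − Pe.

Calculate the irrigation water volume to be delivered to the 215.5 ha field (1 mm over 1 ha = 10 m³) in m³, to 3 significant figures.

ET₀ = 0.73 × 6.8 = 4.9640 mm/d
ETc = Kc × ET₀ = 1.06 × 4.9640 = 5.2618 mm/d
Crop demand D = ETc × 7 d = 5.2618 × 7 = 36.833 mm
Pe = 0.60 × 11.6 = 6.960 mm
D − Pe = 36.833 − 6.960 = 29.873 mm
Volume = 29.873 mm × 215.5 ha × 10 = 64376.3 m³

64400 m³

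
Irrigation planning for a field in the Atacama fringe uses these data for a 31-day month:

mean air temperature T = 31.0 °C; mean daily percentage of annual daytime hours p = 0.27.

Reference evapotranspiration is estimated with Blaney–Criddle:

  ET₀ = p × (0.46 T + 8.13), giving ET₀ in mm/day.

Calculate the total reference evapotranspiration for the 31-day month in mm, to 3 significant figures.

187 mm

ET₀ = 0.27 × (0.46 × 31.0 + 8.13) = 0.27 × 22.390 = 6.0453 mm/d
Monthly total = 6.0453 × 31 = 187.404 mm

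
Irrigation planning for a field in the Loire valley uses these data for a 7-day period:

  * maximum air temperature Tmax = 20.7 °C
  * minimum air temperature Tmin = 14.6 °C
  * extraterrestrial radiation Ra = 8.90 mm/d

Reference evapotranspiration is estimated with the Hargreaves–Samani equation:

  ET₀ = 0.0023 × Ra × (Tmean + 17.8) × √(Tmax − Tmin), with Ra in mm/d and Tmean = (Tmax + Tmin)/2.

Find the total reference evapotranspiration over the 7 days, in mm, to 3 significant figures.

Tmean = (20.7 + 14.6)/2 = 17.65 °C
ET₀ = 0.0023 × 8.90 × (17.65 + 17.8) × √6.1 = 0.0023 × 8.90 × 35.45 × 2.4698 = 1.7922 mm/d
Over 7 days: 1.7922 × 7 = 12.545 mm

12.5 mm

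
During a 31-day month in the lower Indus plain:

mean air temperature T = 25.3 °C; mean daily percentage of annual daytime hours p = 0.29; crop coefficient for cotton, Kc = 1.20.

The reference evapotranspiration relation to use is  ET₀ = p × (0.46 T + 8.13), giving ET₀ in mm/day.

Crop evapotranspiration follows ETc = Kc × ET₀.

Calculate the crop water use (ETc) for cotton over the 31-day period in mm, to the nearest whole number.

ET₀ = 0.29 × (0.46 × 25.3 + 8.13) = 0.29 × 19.768 = 5.7327 mm/d
ETc = Kc × ET₀ = 1.20 × 5.7327 = 6.8792 mm/d
Over 31 days: 6.8792 × 31 = 213.255 mm

213 mm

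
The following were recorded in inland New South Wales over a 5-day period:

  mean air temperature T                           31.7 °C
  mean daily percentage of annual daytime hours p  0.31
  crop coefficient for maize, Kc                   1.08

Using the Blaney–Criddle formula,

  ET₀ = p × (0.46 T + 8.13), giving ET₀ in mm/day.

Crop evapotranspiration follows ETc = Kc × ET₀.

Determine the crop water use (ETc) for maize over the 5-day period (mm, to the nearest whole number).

ET₀ = 0.31 × (0.46 × 31.7 + 8.13) = 0.31 × 22.712 = 7.0407 mm/d
ETc = Kc × ET₀ = 1.08 × 7.0407 = 7.6040 mm/d
Over 5 days: 7.6040 × 5 = 38.020 mm

38 mm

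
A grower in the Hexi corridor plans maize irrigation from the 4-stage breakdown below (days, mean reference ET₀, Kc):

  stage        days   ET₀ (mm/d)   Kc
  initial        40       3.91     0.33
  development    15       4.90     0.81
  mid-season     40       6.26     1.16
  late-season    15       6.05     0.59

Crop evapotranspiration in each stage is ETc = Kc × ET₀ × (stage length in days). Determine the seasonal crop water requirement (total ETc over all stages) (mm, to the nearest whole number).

455 mm

initial: 0.33 × 3.91 × 40 = 51.61 mm
development: 0.81 × 4.90 × 15 = 59.54 mm
mid-season: 1.16 × 6.26 × 40 = 290.46 mm
late-season: 0.59 × 6.05 × 15 = 53.54 mm
Seasonal total = 455.15 mm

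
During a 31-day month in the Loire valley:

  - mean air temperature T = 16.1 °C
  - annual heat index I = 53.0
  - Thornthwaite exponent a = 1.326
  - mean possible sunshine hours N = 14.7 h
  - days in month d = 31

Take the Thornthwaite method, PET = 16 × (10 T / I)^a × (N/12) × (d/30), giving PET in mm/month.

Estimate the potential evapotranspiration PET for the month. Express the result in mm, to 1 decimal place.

88.4 mm

10T/I = 10 × 16.1 / 53.0 = 3.0377
(10T/I)^a = 3.0377^1.326 = 4.3637
Uncorrected PET = 16 × 4.3637 = 69.819 mm
Correction = (N/12)(d/30) = (14.7/12)(31/30) = 1.2658
PET = 69.819 × 1.2658 = 88.377 mm/month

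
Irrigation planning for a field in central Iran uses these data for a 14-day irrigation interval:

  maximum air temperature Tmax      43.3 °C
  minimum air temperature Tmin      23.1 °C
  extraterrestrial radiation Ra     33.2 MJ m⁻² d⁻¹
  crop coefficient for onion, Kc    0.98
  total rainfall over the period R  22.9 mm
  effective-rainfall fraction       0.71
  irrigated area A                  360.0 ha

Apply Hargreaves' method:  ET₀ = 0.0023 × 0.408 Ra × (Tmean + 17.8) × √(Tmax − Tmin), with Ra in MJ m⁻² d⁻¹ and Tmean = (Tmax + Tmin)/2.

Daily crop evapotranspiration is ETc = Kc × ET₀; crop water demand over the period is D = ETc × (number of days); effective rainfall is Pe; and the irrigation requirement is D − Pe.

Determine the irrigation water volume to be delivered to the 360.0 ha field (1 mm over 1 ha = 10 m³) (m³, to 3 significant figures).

294000 m³

Tmean = (43.3 + 23.1)/2 = 33.20 °C
0.408 Ra = 0.408 × 33.2 = 13.5456 mm/d equivalent
ET₀ = 0.0023 × 13.5456 × (33.20 + 17.8) × √20.2 = 0.0023 × 13.5456 × 51.00 × 4.4944 = 7.1411 mm/d
ETc = Kc × ET₀ = 0.98 × 7.1411 = 6.9983 mm/d
Crop demand D = ETc × 14 d = 6.9983 × 14 = 97.976 mm
Pe = 0.71 × 22.9 = 16.259 mm
D − Pe = 97.976 − 16.259 = 81.717 mm
Volume = 81.717 mm × 360.0 ha × 10 = 294181.2 m³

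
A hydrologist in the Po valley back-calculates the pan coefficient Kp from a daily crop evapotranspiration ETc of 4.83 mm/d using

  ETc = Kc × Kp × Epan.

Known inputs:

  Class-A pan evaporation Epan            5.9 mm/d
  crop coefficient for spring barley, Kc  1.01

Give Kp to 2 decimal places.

0.81

ETc = Kc × Kp × Epan  ⇒  Kp = ETc / (Kc × Epan)
Kp = 4.83 / (1.01 × 5.9) = 4.83 / 5.959 = 0.8105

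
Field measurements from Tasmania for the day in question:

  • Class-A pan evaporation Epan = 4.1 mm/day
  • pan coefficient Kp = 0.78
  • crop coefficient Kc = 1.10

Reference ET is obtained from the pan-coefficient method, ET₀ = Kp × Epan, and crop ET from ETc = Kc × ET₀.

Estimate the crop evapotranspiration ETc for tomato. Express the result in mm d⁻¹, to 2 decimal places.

ET₀ = 0.78 × 4.1 = 3.1980 mm/d
ETc = Kc × ET₀ = 1.10 × 3.1980 = 3.5178 mm/d

3.52 mm d⁻¹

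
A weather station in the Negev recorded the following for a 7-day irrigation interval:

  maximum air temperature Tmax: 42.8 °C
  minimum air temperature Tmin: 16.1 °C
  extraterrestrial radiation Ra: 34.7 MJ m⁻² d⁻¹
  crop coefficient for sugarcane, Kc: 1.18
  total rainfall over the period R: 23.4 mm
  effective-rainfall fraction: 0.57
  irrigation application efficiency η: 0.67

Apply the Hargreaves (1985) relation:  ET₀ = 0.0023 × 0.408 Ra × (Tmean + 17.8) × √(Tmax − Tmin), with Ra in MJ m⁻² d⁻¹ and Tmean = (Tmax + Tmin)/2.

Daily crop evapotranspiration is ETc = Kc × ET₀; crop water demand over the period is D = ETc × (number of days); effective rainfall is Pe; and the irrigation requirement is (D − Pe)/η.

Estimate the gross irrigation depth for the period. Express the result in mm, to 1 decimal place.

Tmean = (42.8 + 16.1)/2 = 29.45 °C
0.408 Ra = 0.408 × 34.7 = 14.1576 mm/d equivalent
ET₀ = 0.0023 × 14.1576 × (29.45 + 17.8) × √26.7 = 0.0023 × 14.1576 × 47.25 × 5.1672 = 7.9501 mm/d
ETc = Kc × ET₀ = 1.18 × 7.9501 = 9.3811 mm/d
Crop demand D = ETc × 7 d = 9.3811 × 7 = 65.668 mm
Pe = 0.57 × 23.4 = 13.338 mm
D − Pe = 65.668 − 13.338 = 52.330 mm
Gross irrigation = 52.330 / 0.67 = 78.104 mm

78.1 mm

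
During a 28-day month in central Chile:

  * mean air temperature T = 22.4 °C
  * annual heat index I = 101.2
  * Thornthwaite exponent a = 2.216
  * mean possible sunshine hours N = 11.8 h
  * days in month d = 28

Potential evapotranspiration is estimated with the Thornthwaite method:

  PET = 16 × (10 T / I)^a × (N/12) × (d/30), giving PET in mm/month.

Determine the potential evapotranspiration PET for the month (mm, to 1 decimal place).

85.4 mm

10T/I = 10 × 22.4 / 101.2 = 2.2134
(10T/I)^a = 2.2134^2.216 = 5.8164
Uncorrected PET = 16 × 5.8164 = 93.062 mm
Correction = (N/12)(d/30) = (11.8/12)(28/30) = 0.9178
PET = 93.062 × 0.9178 = 85.412 mm/month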